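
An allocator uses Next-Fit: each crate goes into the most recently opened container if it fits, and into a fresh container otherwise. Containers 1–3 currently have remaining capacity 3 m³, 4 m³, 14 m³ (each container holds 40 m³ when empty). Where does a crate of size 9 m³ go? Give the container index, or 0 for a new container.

Next-Fit only looks at container 3, which has 14 m³ free.
9 m³ fits there.

3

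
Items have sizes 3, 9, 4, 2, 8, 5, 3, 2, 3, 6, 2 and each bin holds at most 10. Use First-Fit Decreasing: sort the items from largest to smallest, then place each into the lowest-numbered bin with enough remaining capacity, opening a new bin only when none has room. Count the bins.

5

Sorted descending: 9, 8, 6, 5, 4, 3, 3, 3, 2, 2, 2.
9 → bin 1 (remaining 1)
8 → bin 2 (remaining 2)
6 → bin 3 (remaining 4)
5 → bin 4 (remaining 5)
4 → bin 3 (remaining 0)
3 → bin 4 (remaining 2)
3 → bin 5 (remaining 7)
3 → bin 5 (remaining 4)
2 → bin 2 (remaining 0)
2 → bin 4 (remaining 0)
2 → bin 5 (remaining 2)
Final bins: [9] [8,2] [6,4] [5,3,2] [3,3,2].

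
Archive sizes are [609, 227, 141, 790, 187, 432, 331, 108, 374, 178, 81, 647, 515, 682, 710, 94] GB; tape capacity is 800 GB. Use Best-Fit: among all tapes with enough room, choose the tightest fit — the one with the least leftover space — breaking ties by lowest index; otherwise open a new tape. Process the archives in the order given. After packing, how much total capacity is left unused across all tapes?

Put 609 GB in tape 1; 191 GB remain.
Put 227 GB in tape 2; 573 GB remain.
Put 141 GB in tape 1; 50 GB remain.
Put 790 GB in tape 3; 10 GB remain.
Put 187 GB in tape 2; 386 GB remain.
Put 432 GB in tape 4; 368 GB remain.
Put 331 GB in tape 4; 37 GB remain.
Put 108 GB in tape 2; 278 GB remain.
Put 374 GB in tape 5; 426 GB remain.
Put 178 GB in tape 2; 100 GB remain.
Put 81 GB in tape 2; 19 GB remain.
Put 647 GB in tape 6; 153 GB remain.
Put 515 GB in tape 7; 285 GB remain.
Put 682 GB in tape 8; 118 GB remain.
Put 710 GB in tape 9; 90 GB remain.
Put 94 GB in tape 8; 24 GB remain.
9 tapes × 800 GB = 7200 GB; used 6106 GB; unused 1094 GB.

1094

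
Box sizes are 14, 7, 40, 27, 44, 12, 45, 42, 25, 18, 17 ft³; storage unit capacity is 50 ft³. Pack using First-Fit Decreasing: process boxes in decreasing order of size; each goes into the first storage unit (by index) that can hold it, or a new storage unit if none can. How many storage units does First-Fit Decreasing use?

7 storage units

Sorted descending: 45, 44, 42, 40, 27, 25, 18, 17, 14, 12, 7.
Put 45 ft³ in storage unit 1; 5 ft³ remain.
Put 44 ft³ in storage unit 2; 6 ft³ remain.
Put 42 ft³ in storage unit 3; 8 ft³ remain.
Put 40 ft³ in storage unit 4; 10 ft³ remain.
Put 27 ft³ in storage unit 5; 23 ft³ remain.
Put 25 ft³ in storage unit 6; 25 ft³ remain.
Put 18 ft³ in storage unit 5; 5 ft³ remain.
Put 17 ft³ in storage unit 6; 8 ft³ remain.
Put 14 ft³ in storage unit 7; 36 ft³ remain.
Put 12 ft³ in storage unit 7; 24 ft³ remain.
Put 7 ft³ in storage unit 3; 1 ft³ remain.
Final storage units: [45] [44] [42,7] [40] [27,18] [25,17] [14,12].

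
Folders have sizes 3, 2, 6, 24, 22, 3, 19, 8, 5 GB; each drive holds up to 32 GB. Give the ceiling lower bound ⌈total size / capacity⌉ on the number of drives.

3

Total size = 3 + 2 + 6 + 24 + 22 + 3 + 19 + 8 + 5 = 92 GB.
⌈92 / 32⌉ = 3.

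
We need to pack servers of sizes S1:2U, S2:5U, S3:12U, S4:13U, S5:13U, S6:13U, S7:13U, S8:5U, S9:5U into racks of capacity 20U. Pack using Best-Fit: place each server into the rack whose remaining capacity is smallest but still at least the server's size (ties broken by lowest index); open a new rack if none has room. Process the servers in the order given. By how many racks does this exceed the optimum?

Best-Fit: [2,5,12] [13,5] [13,5] [13] [13] → 5 racks.
Total size 81U; any packing needs at least ⌈81/20⌉ = 5 racks.
So 5 is already optimal.

0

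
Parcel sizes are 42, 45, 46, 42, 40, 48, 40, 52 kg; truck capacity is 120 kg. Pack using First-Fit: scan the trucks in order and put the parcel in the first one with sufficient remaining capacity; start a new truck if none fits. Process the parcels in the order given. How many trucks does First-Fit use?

4

truck 1: place 42 kg, 78 kg left
truck 1: place 45 kg, 33 kg left
truck 2: place 46 kg, 74 kg left
truck 2: place 42 kg, 32 kg left
truck 3: place 40 kg, 80 kg left
truck 3: place 48 kg, 32 kg left
truck 4: place 40 kg, 80 kg left
truck 4: place 52 kg, 28 kg left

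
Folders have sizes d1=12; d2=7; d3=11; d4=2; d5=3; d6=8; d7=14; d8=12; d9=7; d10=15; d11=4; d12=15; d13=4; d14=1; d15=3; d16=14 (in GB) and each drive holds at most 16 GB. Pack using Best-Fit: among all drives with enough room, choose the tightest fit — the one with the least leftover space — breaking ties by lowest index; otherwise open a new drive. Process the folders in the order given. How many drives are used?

Put d1 (12 GB) in drive 1; 4 GB remain.
Put d2 (7 GB) in drive 2; 9 GB remain.
Put d3 (11 GB) in drive 3; 5 GB remain.
Put d4 (2 GB) in drive 1; 2 GB remain.
Put d5 (3 GB) in drive 3; 2 GB remain.
Put d6 (8 GB) in drive 2; 1 GB remain.
Put d7 (14 GB) in drive 4; 2 GB remain.
Put d8 (12 GB) in drive 5; 4 GB remain.
Put d9 (7 GB) in drive 6; 9 GB remain.
Put d10 (15 GB) in drive 7; 1 GB remain.
Put d11 (4 GB) in drive 5; 0 GB remain.
Put d12 (15 GB) in drive 8; 1 GB remain.
Put d13 (4 GB) in drive 6; 5 GB remain.
Put d14 (1 GB) in drive 2; 0 GB remain.
Put d15 (3 GB) in drive 6; 2 GB remain.
Put d16 (14 GB) in drive 9; 2 GB remain.
Final drives: [12,2] [7,8,1] [11,3] [14] [12,4] [7,4,3] [15] [15] [14].

9 drives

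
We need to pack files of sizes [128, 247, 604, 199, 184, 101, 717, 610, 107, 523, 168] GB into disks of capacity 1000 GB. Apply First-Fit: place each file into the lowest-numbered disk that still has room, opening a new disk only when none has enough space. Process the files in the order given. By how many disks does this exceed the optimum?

1

First-Fit: [128,247,604] [199,184,101,107,168] [717] [610] [523] → 5 disks.
Total size 3588 GB; any packing needs at least ⌈3588/1000⌉ = 4 disks.
An optimal packing achieves that bound: [717,247] [610,199,184] [604,168,128] [523,107,101] → 4 disks.
Excess: 5 − 4 = 1.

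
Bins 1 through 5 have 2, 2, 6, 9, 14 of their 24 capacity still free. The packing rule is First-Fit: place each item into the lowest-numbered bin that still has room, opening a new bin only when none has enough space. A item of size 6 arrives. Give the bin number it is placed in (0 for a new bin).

3

Bins with room: bin 3 (6), bin 4 (9), bin 5 (14).
The first with room is bin 3.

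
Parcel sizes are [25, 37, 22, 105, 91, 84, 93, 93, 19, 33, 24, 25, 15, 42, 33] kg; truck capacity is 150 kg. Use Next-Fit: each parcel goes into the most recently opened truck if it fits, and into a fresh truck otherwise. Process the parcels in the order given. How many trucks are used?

25 kg → truck 1 (remaining 125 kg)
37 kg → truck 1 (remaining 88 kg)
22 kg → truck 1 (remaining 66 kg)
105 kg → truck 2 (remaining 45 kg)
91 kg → truck 3 (remaining 59 kg)
84 kg → truck 4 (remaining 66 kg)
93 kg → truck 5 (remaining 57 kg)
93 kg → truck 6 (remaining 57 kg)
19 kg → truck 6 (remaining 38 kg)
33 kg → truck 6 (remaining 5 kg)
24 kg → truck 7 (remaining 126 kg)
25 kg → truck 7 (remaining 101 kg)
15 kg → truck 7 (remaining 86 kg)
42 kg → truck 7 (remaining 44 kg)
33 kg → truck 7 (remaining 11 kg)
Final trucks: [25,37,22] [105] [91] [84] [93] [93,19,33] [24,25,15,42,33].

7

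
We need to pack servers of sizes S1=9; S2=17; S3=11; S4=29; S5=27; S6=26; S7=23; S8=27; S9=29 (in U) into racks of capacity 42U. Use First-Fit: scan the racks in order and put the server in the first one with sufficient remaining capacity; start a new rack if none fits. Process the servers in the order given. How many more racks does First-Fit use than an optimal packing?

First-Fit: [9,17,11] [29] [27] [26] [23] [27] [29] → 7 racks.
6 servers exceed 21U (half the capacity), and no two of those can share a rack, so at least 6 racks are needed.
An optimal packing achieves that bound: [29,11] [29,9] [27] [27] [26] [23,17] → 6 racks.
Excess: 7 − 6 = 1.

1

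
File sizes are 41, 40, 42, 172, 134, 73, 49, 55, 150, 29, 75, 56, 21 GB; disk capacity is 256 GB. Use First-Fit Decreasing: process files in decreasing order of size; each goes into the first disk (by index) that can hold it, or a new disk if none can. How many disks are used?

Sorted descending: 172, 150, 134, 75, 73, 56, 55, 49, 42, 41, 40, 29, 21.
172 GB → disk 1 (remaining 84 GB)
150 GB → disk 2 (remaining 106 GB)
134 GB → disk 3 (remaining 122 GB)
75 GB → disk 1 (remaining 9 GB)
73 GB → disk 2 (remaining 33 GB)
56 GB → disk 3 (remaining 66 GB)
55 GB → disk 3 (remaining 11 GB)
49 GB → disk 4 (remaining 207 GB)
42 GB → disk 4 (remaining 165 GB)
41 GB → disk 4 (remaining 124 GB)
40 GB → disk 4 (remaining 84 GB)
29 GB → disk 2 (remaining 4 GB)
21 GB → disk 4 (remaining 63 GB)

4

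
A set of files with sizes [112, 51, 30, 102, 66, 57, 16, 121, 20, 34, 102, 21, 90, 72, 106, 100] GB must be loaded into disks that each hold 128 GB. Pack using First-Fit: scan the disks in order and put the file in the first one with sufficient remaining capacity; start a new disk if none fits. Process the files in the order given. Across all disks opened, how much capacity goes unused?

180

112 GB → disk 1 (remaining 16 GB)
51 GB → disk 2 (remaining 77 GB)
30 GB → disk 2 (remaining 47 GB)
102 GB → disk 3 (remaining 26 GB)
66 GB → disk 4 (remaining 62 GB)
57 GB → disk 4 (remaining 5 GB)
16 GB → disk 1 (remaining 0 GB)
121 GB → disk 5 (remaining 7 GB)
20 GB → disk 2 (remaining 27 GB)
34 GB → disk 6 (remaining 94 GB)
102 GB → disk 7 (remaining 26 GB)
21 GB → disk 2 (remaining 6 GB)
90 GB → disk 6 (remaining 4 GB)
72 GB → disk 8 (remaining 56 GB)
106 GB → disk 9 (remaining 22 GB)
100 GB → disk 10 (remaining 28 GB)
10 disks × 128 GB = 1280 GB; used 1100 GB; unused 180 GB.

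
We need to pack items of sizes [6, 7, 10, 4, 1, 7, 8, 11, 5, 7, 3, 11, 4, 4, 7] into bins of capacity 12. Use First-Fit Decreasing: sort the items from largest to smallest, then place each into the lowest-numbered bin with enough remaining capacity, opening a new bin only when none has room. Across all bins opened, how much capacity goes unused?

13

Sorted descending: 11, 11, 10, 8, 7, 7, 7, 7, 6, 5, 4, 4, 4, 3, 1.
11 → bin 1 (remaining 1)
11 → bin 2 (remaining 1)
10 → bin 3 (remaining 2)
8 → bin 4 (remaining 4)
7 → bin 5 (remaining 5)
7 → bin 6 (remaining 5)
7 → bin 7 (remaining 5)
7 → bin 8 (remaining 5)
6 → bin 9 (remaining 6)
5 → bin 5 (remaining 0)
4 → bin 4 (remaining 0)
4 → bin 6 (remaining 1)
4 → bin 7 (remaining 1)
3 → bin 8 (remaining 2)
1 → bin 1 (remaining 0)
9 bins × 12 = 108; used 95; unused 13.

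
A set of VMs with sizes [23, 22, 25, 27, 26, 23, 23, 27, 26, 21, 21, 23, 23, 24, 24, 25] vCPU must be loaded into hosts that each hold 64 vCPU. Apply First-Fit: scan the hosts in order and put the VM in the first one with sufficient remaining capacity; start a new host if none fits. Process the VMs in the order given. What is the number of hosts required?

8 hosts

23 vCPU → host 1 (remaining 41 vCPU)
22 vCPU → host 1 (remaining 19 vCPU)
25 vCPU → host 2 (remaining 39 vCPU)
27 vCPU → host 2 (remaining 12 vCPU)
26 vCPU → host 3 (remaining 38 vCPU)
23 vCPU → host 3 (remaining 15 vCPU)
23 vCPU → host 4 (remaining 41 vCPU)
27 vCPU → host 4 (remaining 14 vCPU)
26 vCPU → host 5 (remaining 38 vCPU)
21 vCPU → host 5 (remaining 17 vCPU)
21 vCPU → host 6 (remaining 43 vCPU)
23 vCPU → host 6 (remaining 20 vCPU)
23 vCPU → host 7 (remaining 41 vCPU)
24 vCPU → host 7 (remaining 17 vCPU)
24 vCPU → host 8 (remaining 40 vCPU)
25 vCPU → host 8 (remaining 15 vCPU)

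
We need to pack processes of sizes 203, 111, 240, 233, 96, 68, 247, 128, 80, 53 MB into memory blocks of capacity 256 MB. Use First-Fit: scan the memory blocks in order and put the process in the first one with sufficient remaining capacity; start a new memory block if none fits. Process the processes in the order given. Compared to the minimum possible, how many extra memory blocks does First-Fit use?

1

First-Fit: [203,53] [111,96] [240] [233] [68,128] [247] [80] → 7 memory blocks.
Total size 1459 MB; any packing needs at least ⌈1459/256⌉ = 6 memory blocks.
An optimal packing achieves that bound: [247] [240] [233] [203,53] [128,111] [96,80,68] → 6 memory blocks.
Excess: 7 − 6 = 1.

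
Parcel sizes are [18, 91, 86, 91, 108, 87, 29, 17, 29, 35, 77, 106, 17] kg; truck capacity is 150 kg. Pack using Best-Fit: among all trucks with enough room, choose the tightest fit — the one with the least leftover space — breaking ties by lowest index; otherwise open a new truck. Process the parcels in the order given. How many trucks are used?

18 kg → truck 1 (remaining 132 kg)
91 kg → truck 1 (remaining 41 kg)
86 kg → truck 2 (remaining 64 kg)
91 kg → truck 3 (remaining 59 kg)
108 kg → truck 4 (remaining 42 kg)
87 kg → truck 5 (remaining 63 kg)
29 kg → truck 1 (remaining 12 kg)
17 kg → truck 4 (remaining 25 kg)
29 kg → truck 3 (remaining 30 kg)
35 kg → truck 5 (remaining 28 kg)
77 kg → truck 6 (remaining 73 kg)
106 kg → truck 7 (remaining 44 kg)
17 kg → truck 4 (remaining 8 kg)
Final trucks: [18,91,29] [86] [91,29] [108,17,17] [87,35] [77] [106].

7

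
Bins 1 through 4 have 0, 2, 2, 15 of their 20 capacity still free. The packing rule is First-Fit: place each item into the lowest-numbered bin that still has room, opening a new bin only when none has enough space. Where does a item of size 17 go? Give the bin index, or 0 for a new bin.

No bin has ≥ 17 free, so a new bin is opened.

0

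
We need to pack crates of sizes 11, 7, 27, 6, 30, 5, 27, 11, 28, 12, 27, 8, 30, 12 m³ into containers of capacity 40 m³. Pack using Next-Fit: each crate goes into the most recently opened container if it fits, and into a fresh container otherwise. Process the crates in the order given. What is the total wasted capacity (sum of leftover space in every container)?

Put 11 m³ in container 1; 29 m³ remain.
Put 7 m³ in container 1; 22 m³ remain.
Put 27 m³ in container 2; 13 m³ remain.
Put 6 m³ in container 2; 7 m³ remain.
Put 30 m³ in container 3; 10 m³ remain.
Put 5 m³ in container 3; 5 m³ remain.
Put 27 m³ in container 4; 13 m³ remain.
Put 11 m³ in container 4; 2 m³ remain.
Put 28 m³ in container 5; 12 m³ remain.
Put 12 m³ in container 5; 0 m³ remain.
Put 27 m³ in container 6; 13 m³ remain.
Put 8 m³ in container 6; 5 m³ remain.
Put 30 m³ in container 7; 10 m³ remain.
Put 12 m³ in container 8; 28 m³ remain.
8 containers × 40 m³ = 320 m³; used 241 m³; unused 79 m³.

79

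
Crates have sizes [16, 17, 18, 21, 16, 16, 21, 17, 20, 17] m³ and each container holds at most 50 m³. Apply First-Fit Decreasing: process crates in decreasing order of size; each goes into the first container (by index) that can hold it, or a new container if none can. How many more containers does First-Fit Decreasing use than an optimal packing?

First-Fit Decreasing: [21,21] [20,18] [17,17,16] [17,16,16] → 4 containers.
Total size 179 m³; any packing needs at least ⌈179/50⌉ = 4 containers.
So 4 is already optimal.

0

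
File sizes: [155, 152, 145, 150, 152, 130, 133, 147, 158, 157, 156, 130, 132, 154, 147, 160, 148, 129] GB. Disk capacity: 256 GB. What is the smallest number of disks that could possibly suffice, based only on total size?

11

Total size = 155 + 152 + 145 + 150 + 152 + 130 + 133 + 147 + 158 + 157 + 156 + 130 + 132 + 154 + 147 + 160 + 148 + 129 = 2635 GB.
⌈2635 / 256⌉ = 11.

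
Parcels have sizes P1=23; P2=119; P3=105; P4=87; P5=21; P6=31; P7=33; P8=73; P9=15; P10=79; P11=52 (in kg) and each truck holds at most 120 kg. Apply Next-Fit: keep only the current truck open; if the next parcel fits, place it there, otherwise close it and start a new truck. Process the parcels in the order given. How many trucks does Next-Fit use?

8 trucks

Put P1 (23 kg) in truck 1; 97 kg remain.
Put P2 (119 kg) in truck 2; 1 kg remain.
Put P3 (105 kg) in truck 3; 15 kg remain.
Put P4 (87 kg) in truck 4; 33 kg remain.
Put P5 (21 kg) in truck 4; 12 kg remain.
Put P6 (31 kg) in truck 5; 89 kg remain.
Put P7 (33 kg) in truck 5; 56 kg remain.
Put P8 (73 kg) in truck 6; 47 kg remain.
Put P9 (15 kg) in truck 6; 32 kg remain.
Put P10 (79 kg) in truck 7; 41 kg remain.
Put P11 (52 kg) in truck 8; 68 kg remain.
Final trucks: [23] [119] [105] [87,21] [31,33] [73,15] [79] [52].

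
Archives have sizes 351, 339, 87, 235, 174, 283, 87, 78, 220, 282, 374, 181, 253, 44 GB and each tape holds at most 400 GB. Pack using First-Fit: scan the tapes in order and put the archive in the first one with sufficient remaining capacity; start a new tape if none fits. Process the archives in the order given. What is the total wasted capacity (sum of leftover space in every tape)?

tape 1: place 351 GB, 49 GB left
tape 2: place 339 GB, 61 GB left
tape 3: place 87 GB, 313 GB left
tape 3: place 235 GB, 78 GB left
tape 4: place 174 GB, 226 GB left
tape 5: place 283 GB, 117 GB left
tape 4: place 87 GB, 139 GB left
tape 3: place 78 GB, 0 GB left
tape 6: place 220 GB, 180 GB left
tape 7: place 282 GB, 118 GB left
tape 8: place 374 GB, 26 GB left
tape 9: place 181 GB, 219 GB left
tape 10: place 253 GB, 147 GB left
tape 1: place 44 GB, 5 GB left
10 tapes × 400 GB = 4000 GB; used 2988 GB; unused 1012 GB.

1012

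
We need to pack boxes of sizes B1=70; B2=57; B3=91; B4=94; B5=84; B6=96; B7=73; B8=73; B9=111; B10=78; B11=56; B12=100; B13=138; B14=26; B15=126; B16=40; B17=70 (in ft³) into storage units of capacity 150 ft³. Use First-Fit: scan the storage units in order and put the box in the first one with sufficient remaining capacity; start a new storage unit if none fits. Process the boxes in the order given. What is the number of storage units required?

11 storage units

storage unit 1: place B1 (70 ft³), 80 ft³ left
storage unit 1: place B2 (57 ft³), 23 ft³ left
storage unit 2: place B3 (91 ft³), 59 ft³ left
storage unit 3: place B4 (94 ft³), 56 ft³ left
storage unit 4: place B5 (84 ft³), 66 ft³ left
storage unit 5: place B6 (96 ft³), 54 ft³ left
storage unit 6: place B7 (73 ft³), 77 ft³ left
storage unit 6: place B8 (73 ft³), 4 ft³ left
storage unit 7: place B9 (111 ft³), 39 ft³ left
storage unit 8: place B10 (78 ft³), 72 ft³ left
storage unit 2: place B11 (56 ft³), 3 ft³ left
storage unit 9: place B12 (100 ft³), 50 ft³ left
storage unit 10: place B13 (138 ft³), 12 ft³ left
storage unit 3: place B14 (26 ft³), 30 ft³ left
storage unit 11: place B15 (126 ft³), 24 ft³ left
storage unit 4: place B16 (40 ft³), 26 ft³ left
storage unit 8: place B17 (70 ft³), 2 ft³ left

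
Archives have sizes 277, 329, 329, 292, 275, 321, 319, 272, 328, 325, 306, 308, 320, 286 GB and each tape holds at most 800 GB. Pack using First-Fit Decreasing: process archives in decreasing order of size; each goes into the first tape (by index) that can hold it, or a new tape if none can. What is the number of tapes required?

Sorted descending: 329, 329, 328, 325, 321, 320, 319, 308, 306, 292, 286, 277, 275, 272.
329 GB → tape 1 (remaining 471 GB)
329 GB → tape 1 (remaining 142 GB)
328 GB → tape 2 (remaining 472 GB)
325 GB → tape 2 (remaining 147 GB)
321 GB → tape 3 (remaining 479 GB)
320 GB → tape 3 (remaining 159 GB)
319 GB → tape 4 (remaining 481 GB)
308 GB → tape 4 (remaining 173 GB)
306 GB → tape 5 (remaining 494 GB)
292 GB → tape 5 (remaining 202 GB)
286 GB → tape 6 (remaining 514 GB)
277 GB → tape 6 (remaining 237 GB)
275 GB → tape 7 (remaining 525 GB)
272 GB → tape 7 (remaining 253 GB)
Final tapes: [329,329] [328,325] [321,320] [319,308] [306,292] [286,277] [275,272].

7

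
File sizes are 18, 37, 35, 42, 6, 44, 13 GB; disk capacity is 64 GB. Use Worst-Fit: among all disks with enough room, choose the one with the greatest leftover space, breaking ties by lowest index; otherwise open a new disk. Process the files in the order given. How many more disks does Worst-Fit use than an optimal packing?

0

Worst-Fit: [18,37] [35,6,13] [42] [44] → 4 disks.
Total size 195 GB; any packing needs at least ⌈195/64⌉ = 4 disks.
So 4 is already optimal.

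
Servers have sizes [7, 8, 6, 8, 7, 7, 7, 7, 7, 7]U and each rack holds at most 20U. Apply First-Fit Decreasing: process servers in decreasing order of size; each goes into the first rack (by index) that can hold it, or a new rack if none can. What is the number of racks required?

Sorted descending: 8, 8, 7, 7, 7, 7, 7, 7, 7, 6.
Put 8U in rack 1; 12U remain.
Put 8U in rack 1; 4U remain.
Put 7U in rack 2; 13U remain.
Put 7U in rack 2; 6U remain.
Put 7U in rack 3; 13U remain.
Put 7U in rack 3; 6U remain.
Put 7U in rack 4; 13U remain.
Put 7U in rack 4; 6U remain.
Put 7U in rack 5; 13U remain.
Put 6U in rack 2; 0U remain.
Final racks: [8,8] [7,7,6] [7,7] [7,7] [7].

5 racks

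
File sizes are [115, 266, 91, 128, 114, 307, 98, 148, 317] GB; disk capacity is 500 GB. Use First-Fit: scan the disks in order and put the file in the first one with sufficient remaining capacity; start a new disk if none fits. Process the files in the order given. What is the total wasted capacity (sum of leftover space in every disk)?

416

Put 115 GB in disk 1; 385 GB remain.
Put 266 GB in disk 1; 119 GB remain.
Put 91 GB in disk 1; 28 GB remain.
Put 128 GB in disk 2; 372 GB remain.
Put 114 GB in disk 2; 258 GB remain.
Put 307 GB in disk 3; 193 GB remain.
Put 98 GB in disk 2; 160 GB remain.
Put 148 GB in disk 2; 12 GB remain.
Put 317 GB in disk 4; 183 GB remain.
4 disks × 500 GB = 2000 GB; used 1584 GB; unused 416 GB.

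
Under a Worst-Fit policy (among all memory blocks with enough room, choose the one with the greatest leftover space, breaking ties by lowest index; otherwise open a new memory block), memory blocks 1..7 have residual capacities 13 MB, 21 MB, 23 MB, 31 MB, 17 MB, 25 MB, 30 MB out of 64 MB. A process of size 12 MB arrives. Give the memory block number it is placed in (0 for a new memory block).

Memory blocks with room: memory block 1 (13 MB), memory block 2 (21 MB), memory block 3 (23 MB), memory block 4 (31 MB), memory block 5 (17 MB), memory block 6 (25 MB), memory block 7 (30 MB).
Most room is memory block 4 with 31 MB free.

4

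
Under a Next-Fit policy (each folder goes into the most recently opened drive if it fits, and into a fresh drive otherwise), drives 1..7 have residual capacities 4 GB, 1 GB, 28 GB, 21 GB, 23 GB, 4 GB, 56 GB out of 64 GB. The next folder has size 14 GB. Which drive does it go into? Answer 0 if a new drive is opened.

Next-Fit only looks at drive 7, which has 56 GB free.
14 GB fits there.

7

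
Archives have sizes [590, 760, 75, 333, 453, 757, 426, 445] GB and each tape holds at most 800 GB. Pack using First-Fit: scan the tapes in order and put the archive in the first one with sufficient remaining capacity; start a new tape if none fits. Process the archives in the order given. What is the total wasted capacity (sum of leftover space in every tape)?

961

Put 590 GB in tape 1; 210 GB remain.
Put 760 GB in tape 2; 40 GB remain.
Put 75 GB in tape 1; 135 GB remain.
Put 333 GB in tape 3; 467 GB remain.
Put 453 GB in tape 3; 14 GB remain.
Put 757 GB in tape 4; 43 GB remain.
Put 426 GB in tape 5; 374 GB remain.
Put 445 GB in tape 6; 355 GB remain.
6 tapes × 800 GB = 4800 GB; used 3839 GB; unused 961 GB.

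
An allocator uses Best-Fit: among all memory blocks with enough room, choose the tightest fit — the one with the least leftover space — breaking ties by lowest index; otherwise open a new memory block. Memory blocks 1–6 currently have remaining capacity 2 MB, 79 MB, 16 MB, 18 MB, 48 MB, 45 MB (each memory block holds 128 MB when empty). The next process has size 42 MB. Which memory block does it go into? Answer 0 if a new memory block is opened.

Memory blocks with room: memory block 2 (79 MB), memory block 5 (48 MB), memory block 6 (45 MB).
Tightest fit is memory block 6 with 45 MB free.

6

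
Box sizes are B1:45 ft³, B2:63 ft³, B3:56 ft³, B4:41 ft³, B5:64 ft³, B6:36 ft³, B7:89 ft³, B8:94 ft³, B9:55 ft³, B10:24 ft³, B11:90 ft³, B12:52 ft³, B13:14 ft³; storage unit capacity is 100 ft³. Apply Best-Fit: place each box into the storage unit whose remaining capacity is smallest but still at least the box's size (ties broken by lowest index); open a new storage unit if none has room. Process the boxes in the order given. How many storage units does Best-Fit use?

Put B1 (45 ft³) in storage unit 1; 55 ft³ remain.
Put B2 (63 ft³) in storage unit 2; 37 ft³ remain.
Put B3 (56 ft³) in storage unit 3; 44 ft³ remain.
Put B4 (41 ft³) in storage unit 3; 3 ft³ remain.
Put B5 (64 ft³) in storage unit 4; 36 ft³ remain.
Put B6 (36 ft³) in storage unit 4; 0 ft³ remain.
Put B7 (89 ft³) in storage unit 5; 11 ft³ remain.
Put B8 (94 ft³) in storage unit 6; 6 ft³ remain.
Put B9 (55 ft³) in storage unit 1; 0 ft³ remain.
Put B10 (24 ft³) in storage unit 2; 13 ft³ remain.
Put B11 (90 ft³) in storage unit 7; 10 ft³ remain.
Put B12 (52 ft³) in storage unit 8; 48 ft³ remain.
Put B13 (14 ft³) in storage unit 8; 34 ft³ remain.

8 storage units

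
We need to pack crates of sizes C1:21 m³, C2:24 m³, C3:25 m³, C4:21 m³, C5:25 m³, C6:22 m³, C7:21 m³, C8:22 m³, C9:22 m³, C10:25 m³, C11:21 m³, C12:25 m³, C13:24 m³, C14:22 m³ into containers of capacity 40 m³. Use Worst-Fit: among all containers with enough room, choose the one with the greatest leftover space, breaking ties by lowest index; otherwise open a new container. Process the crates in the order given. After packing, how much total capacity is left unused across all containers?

240

C1 (21 m³) → container 1 (remaining 19 m³)
C2 (24 m³) → container 2 (remaining 16 m³)
C3 (25 m³) → container 3 (remaining 15 m³)
C4 (21 m³) → container 4 (remaining 19 m³)
C5 (25 m³) → container 5 (remaining 15 m³)
C6 (22 m³) → container 6 (remaining 18 m³)
C7 (21 m³) → container 7 (remaining 19 m³)
C8 (22 m³) → container 8 (remaining 18 m³)
C9 (22 m³) → container 9 (remaining 18 m³)
C10 (25 m³) → container 10 (remaining 15 m³)
C11 (21 m³) → container 11 (remaining 19 m³)
C12 (25 m³) → container 12 (remaining 15 m³)
C13 (24 m³) → container 13 (remaining 16 m³)
C14 (22 m³) → container 14 (remaining 18 m³)
14 containers × 40 m³ = 560 m³; used 320 m³; unused 240 m³.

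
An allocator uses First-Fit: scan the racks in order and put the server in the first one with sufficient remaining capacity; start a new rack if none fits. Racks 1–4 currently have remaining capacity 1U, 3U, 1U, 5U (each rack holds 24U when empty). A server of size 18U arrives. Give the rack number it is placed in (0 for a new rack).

0

No rack has ≥ 18U free, so a new rack is opened.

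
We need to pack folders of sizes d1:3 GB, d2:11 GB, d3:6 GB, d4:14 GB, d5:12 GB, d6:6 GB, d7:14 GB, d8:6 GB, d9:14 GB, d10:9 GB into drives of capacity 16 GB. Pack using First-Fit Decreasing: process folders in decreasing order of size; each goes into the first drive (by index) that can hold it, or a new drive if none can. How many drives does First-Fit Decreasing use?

7 drives

Sorted descending: 14, 14, 14, 12, 11, 9, 6, 6, 6, 3.
Put 14 GB in drive 1; 2 GB remain.
Put 14 GB in drive 2; 2 GB remain.
Put 14 GB in drive 3; 2 GB remain.
Put 12 GB in drive 4; 4 GB remain.
Put 11 GB in drive 5; 5 GB remain.
Put 9 GB in drive 6; 7 GB remain.
Put 6 GB in drive 6; 1 GB remain.
Put 6 GB in drive 7; 10 GB remain.
Put 6 GB in drive 7; 4 GB remain.
Put 3 GB in drive 4; 1 GB remain.
Final drives: [14] [14] [14] [12,3] [11] [9,6] [6,6].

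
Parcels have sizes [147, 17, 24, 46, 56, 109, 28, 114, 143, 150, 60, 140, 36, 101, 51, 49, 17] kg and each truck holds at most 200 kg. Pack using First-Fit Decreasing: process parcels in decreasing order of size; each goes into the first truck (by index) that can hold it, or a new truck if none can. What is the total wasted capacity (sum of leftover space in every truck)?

112

Sorted descending: 150, 147, 143, 140, 114, 109, 101, 60, 56, 51, 49, 46, 36, 28, 24, 17, 17.
truck 1: place 150 kg, 50 kg left
truck 2: place 147 kg, 53 kg left
truck 3: place 143 kg, 57 kg left
truck 4: place 140 kg, 60 kg left
truck 5: place 114 kg, 86 kg left
truck 6: place 109 kg, 91 kg left
truck 7: place 101 kg, 99 kg left
truck 4: place 60 kg, 0 kg left
truck 3: place 56 kg, 1 kg left
truck 2: place 51 kg, 2 kg left
truck 1: place 49 kg, 1 kg left
truck 5: place 46 kg, 40 kg left
truck 5: place 36 kg, 4 kg left
truck 6: place 28 kg, 63 kg left
truck 6: place 24 kg, 39 kg left
truck 6: place 17 kg, 22 kg left
truck 6: place 17 kg, 5 kg left
7 trucks × 200 kg = 1400 kg; used 1288 kg; unused 112 kg.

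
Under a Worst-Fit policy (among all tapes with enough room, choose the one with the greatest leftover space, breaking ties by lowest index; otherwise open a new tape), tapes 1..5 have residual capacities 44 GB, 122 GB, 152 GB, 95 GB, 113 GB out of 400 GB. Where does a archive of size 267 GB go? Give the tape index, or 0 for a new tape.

0

No tape has ≥ 267 GB free, so a new tape is opened.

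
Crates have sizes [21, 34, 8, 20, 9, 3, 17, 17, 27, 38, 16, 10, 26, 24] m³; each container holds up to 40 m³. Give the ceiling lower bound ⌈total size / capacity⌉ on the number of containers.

Total size = 21 + 34 + 8 + 20 + 9 + 3 + 17 + 17 + 27 + 38 + 16 + 10 + 26 + 24 = 270 m³.
⌈270 / 40⌉ = 7.

7 containers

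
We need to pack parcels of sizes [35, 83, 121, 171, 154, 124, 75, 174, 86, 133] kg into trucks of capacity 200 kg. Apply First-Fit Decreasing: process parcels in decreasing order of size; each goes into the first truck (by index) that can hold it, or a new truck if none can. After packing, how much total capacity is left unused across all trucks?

244

Sorted descending: 174, 171, 154, 133, 124, 121, 86, 83, 75, 35.
174 kg → truck 1 (remaining 26 kg)
171 kg → truck 2 (remaining 29 kg)
154 kg → truck 3 (remaining 46 kg)
133 kg → truck 4 (remaining 67 kg)
124 kg → truck 5 (remaining 76 kg)
121 kg → truck 6 (remaining 79 kg)
86 kg → truck 7 (remaining 114 kg)
83 kg → truck 7 (remaining 31 kg)
75 kg → truck 5 (remaining 1 kg)
35 kg → truck 3 (remaining 11 kg)
7 trucks × 200 kg = 1400 kg; used 1156 kg; unused 244 kg.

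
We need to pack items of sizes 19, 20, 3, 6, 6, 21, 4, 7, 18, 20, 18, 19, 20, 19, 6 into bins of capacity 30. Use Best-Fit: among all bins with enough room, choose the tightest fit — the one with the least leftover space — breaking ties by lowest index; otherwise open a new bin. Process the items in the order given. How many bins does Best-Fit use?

Put 19 in bin 1; 11 remain.
Put 20 in bin 2; 10 remain.
Put 3 in bin 2; 7 remain.
Put 6 in bin 2; 1 remain.
Put 6 in bin 1; 5 remain.
Put 21 in bin 3; 9 remain.
Put 4 in bin 1; 1 remain.
Put 7 in bin 3; 2 remain.
Put 18 in bin 4; 12 remain.
Put 20 in bin 5; 10 remain.
Put 18 in bin 6; 12 remain.
Put 19 in bin 7; 11 remain.
Put 20 in bin 8; 10 remain.
Put 19 in bin 9; 11 remain.
Put 6 in bin 5; 4 remain.
Final bins: [19,6,4] [20,3,6] [21,7] [18] [20,6] [18] [19] [20] [19].

9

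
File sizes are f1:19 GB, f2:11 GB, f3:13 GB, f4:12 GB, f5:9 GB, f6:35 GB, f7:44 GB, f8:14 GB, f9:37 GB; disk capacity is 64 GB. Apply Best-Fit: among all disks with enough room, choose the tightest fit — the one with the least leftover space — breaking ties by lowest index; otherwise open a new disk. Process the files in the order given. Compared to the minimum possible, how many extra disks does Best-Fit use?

Best-Fit: [19,11,13,12,9] [35] [44,14] [37] → 4 disks.
Total size 194 GB; any packing needs at least ⌈194/64⌉ = 4 disks.
So 4 is already optimal.

0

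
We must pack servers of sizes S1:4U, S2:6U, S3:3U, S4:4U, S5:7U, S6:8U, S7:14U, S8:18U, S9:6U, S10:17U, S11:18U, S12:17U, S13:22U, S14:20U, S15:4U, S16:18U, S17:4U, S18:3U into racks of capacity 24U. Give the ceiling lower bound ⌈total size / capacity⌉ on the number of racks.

9

Total size = 4 + 6 + 3 + 4 + 7 + 8 + 14 + 18 + 6 + 17 + 18 + 17 + 22 + 20 + 4 + 18 + 4 + 3 = 193U.
⌈193 / 24⌉ = 9.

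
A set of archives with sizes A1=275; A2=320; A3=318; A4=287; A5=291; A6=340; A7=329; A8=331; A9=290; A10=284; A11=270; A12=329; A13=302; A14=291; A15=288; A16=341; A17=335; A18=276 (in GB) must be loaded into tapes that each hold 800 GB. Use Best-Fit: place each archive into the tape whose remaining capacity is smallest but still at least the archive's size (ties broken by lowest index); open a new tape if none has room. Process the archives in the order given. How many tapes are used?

tape 1: place A1 (275 GB), 525 GB left
tape 1: place A2 (320 GB), 205 GB left
tape 2: place A3 (318 GB), 482 GB left
tape 2: place A4 (287 GB), 195 GB left
tape 3: place A5 (291 GB), 509 GB left
tape 3: place A6 (340 GB), 169 GB left
tape 4: place A7 (329 GB), 471 GB left
tape 4: place A8 (331 GB), 140 GB left
tape 5: place A9 (290 GB), 510 GB left
tape 5: place A10 (284 GB), 226 GB left
tape 6: place A11 (270 GB), 530 GB left
tape 6: place A12 (329 GB), 201 GB left
tape 7: place A13 (302 GB), 498 GB left
tape 7: place A14 (291 GB), 207 GB left
tape 8: place A15 (288 GB), 512 GB left
tape 8: place A16 (341 GB), 171 GB left
tape 9: place A17 (335 GB), 465 GB left
tape 9: place A18 (276 GB), 189 GB left
Final tapes: [275,320] [318,287] [291,340] [329,331] [290,284] [270,329] [302,291] [288,341] [335,276].

9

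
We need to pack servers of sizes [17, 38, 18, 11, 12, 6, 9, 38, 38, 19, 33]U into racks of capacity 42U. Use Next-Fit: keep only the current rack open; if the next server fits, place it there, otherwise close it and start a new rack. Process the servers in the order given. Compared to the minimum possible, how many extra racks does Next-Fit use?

2

Next-Fit: [17] [38] [18,11,12] [6,9] [38] [38] [19] [33] → 8 racks.
Total size 239U; any packing needs at least ⌈239/42⌉ = 6 racks.
An optimal packing achieves that bound: [38] [38] [38] [33,9] [19,17,6] [18,12,11] → 6 racks.
Excess: 8 − 6 = 2.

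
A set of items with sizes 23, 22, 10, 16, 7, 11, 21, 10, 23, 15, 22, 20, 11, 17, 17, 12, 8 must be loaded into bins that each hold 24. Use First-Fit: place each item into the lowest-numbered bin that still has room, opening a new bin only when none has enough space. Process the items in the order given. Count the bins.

bin 1: place 23, 1 left
bin 2: place 22, 2 left
bin 3: place 10, 14 left
bin 4: place 16, 8 left
bin 3: place 7, 7 left
bin 5: place 11, 13 left
bin 6: place 21, 3 left
bin 5: place 10, 3 left
bin 7: place 23, 1 left
bin 8: place 15, 9 left
bin 9: place 22, 2 left
bin 10: place 20, 4 left
bin 11: place 11, 13 left
bin 12: place 17, 7 left
bin 13: place 17, 7 left
bin 11: place 12, 1 left
bin 4: place 8, 0 left

13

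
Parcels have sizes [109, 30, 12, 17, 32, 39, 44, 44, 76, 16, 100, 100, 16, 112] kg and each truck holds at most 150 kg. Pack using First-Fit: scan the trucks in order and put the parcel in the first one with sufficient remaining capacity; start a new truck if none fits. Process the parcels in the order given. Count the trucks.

6

109 kg → truck 1 (remaining 41 kg)
30 kg → truck 1 (remaining 11 kg)
12 kg → truck 2 (remaining 138 kg)
17 kg → truck 2 (remaining 121 kg)
32 kg → truck 2 (remaining 89 kg)
39 kg → truck 2 (remaining 50 kg)
44 kg → truck 2 (remaining 6 kg)
44 kg → truck 3 (remaining 106 kg)
76 kg → truck 3 (remaining 30 kg)
16 kg → truck 3 (remaining 14 kg)
100 kg → truck 4 (remaining 50 kg)
100 kg → truck 5 (remaining 50 kg)
16 kg → truck 4 (remaining 34 kg)
112 kg → truck 6 (remaining 38 kg)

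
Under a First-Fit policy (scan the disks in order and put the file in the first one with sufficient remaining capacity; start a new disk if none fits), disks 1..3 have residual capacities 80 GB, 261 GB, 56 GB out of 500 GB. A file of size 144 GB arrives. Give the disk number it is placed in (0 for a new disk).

Disks with room: disk 2 (261 GB).
The first with room is disk 2.

2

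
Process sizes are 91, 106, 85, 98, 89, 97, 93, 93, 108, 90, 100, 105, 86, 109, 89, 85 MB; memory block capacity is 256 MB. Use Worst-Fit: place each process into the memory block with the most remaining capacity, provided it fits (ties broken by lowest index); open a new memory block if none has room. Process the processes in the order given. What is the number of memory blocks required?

8

91 MB → memory block 1 (remaining 165 MB)
106 MB → memory block 1 (remaining 59 MB)
85 MB → memory block 2 (remaining 171 MB)
98 MB → memory block 2 (remaining 73 MB)
89 MB → memory block 3 (remaining 167 MB)
97 MB → memory block 3 (remaining 70 MB)
93 MB → memory block 4 (remaining 163 MB)
93 MB → memory block 4 (remaining 70 MB)
108 MB → memory block 5 (remaining 148 MB)
90 MB → memory block 5 (remaining 58 MB)
100 MB → memory block 6 (remaining 156 MB)
105 MB → memory block 6 (remaining 51 MB)
86 MB → memory block 7 (remaining 170 MB)
109 MB → memory block 7 (remaining 61 MB)
89 MB → memory block 8 (remaining 167 MB)
85 MB → memory block 8 (remaining 82 MB)
Final memory blocks: [91,106] [85,98] [89,97] [93,93] [108,90] [100,105] [86,109] [89,85].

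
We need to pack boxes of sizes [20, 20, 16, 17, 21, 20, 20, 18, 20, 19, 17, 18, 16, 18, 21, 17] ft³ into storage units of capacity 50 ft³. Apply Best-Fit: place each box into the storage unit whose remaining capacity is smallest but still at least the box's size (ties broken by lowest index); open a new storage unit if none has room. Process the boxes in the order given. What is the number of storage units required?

8

storage unit 1: place 20 ft³, 30 ft³ left
storage unit 1: place 20 ft³, 10 ft³ left
storage unit 2: place 16 ft³, 34 ft³ left
storage unit 2: place 17 ft³, 17 ft³ left
storage unit 3: place 21 ft³, 29 ft³ left
storage unit 3: place 20 ft³, 9 ft³ left
storage unit 4: place 20 ft³, 30 ft³ left
storage unit 4: place 18 ft³, 12 ft³ left
storage unit 5: place 20 ft³, 30 ft³ left
storage unit 5: place 19 ft³, 11 ft³ left
storage unit 2: place 17 ft³, 0 ft³ left
storage unit 6: place 18 ft³, 32 ft³ left
storage unit 6: place 16 ft³, 16 ft³ left
storage unit 7: place 18 ft³, 32 ft³ left
storage unit 7: place 21 ft³, 11 ft³ left
storage unit 8: place 17 ft³, 33 ft³ left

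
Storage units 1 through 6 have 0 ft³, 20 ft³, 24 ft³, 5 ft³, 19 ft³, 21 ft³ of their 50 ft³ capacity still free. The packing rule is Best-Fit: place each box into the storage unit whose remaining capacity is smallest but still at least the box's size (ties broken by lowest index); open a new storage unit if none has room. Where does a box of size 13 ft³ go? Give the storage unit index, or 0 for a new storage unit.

5

Storage units with room: storage unit 2 (20 ft³), storage unit 3 (24 ft³), storage unit 5 (19 ft³), storage unit 6 (21 ft³).
Tightest fit is storage unit 5 with 19 ft³ free.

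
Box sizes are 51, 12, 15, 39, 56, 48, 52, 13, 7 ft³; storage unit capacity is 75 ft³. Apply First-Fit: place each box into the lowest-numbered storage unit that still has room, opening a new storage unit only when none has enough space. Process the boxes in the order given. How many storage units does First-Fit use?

51 ft³ → storage unit 1 (remaining 24 ft³)
12 ft³ → storage unit 1 (remaining 12 ft³)
15 ft³ → storage unit 2 (remaining 60 ft³)
39 ft³ → storage unit 2 (remaining 21 ft³)
56 ft³ → storage unit 3 (remaining 19 ft³)
48 ft³ → storage unit 4 (remaining 27 ft³)
52 ft³ → storage unit 5 (remaining 23 ft³)
13 ft³ → storage unit 2 (remaining 8 ft³)
7 ft³ → storage unit 1 (remaining 5 ft³)
Final storage units: [51,12,7] [15,39,13] [56] [48] [52].

5 storage units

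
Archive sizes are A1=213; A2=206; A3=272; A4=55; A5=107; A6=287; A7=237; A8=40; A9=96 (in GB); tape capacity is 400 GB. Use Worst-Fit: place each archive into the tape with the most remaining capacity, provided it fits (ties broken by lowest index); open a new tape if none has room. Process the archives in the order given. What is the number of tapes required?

5

A1 (213 GB) → tape 1 (remaining 187 GB)
A2 (206 GB) → tape 2 (remaining 194 GB)
A3 (272 GB) → tape 3 (remaining 128 GB)
A4 (55 GB) → tape 2 (remaining 139 GB)
A5 (107 GB) → tape 1 (remaining 80 GB)
A6 (287 GB) → tape 4 (remaining 113 GB)
A7 (237 GB) → tape 5 (remaining 163 GB)
A8 (40 GB) → tape 5 (remaining 123 GB)
A9 (96 GB) → tape 2 (remaining 43 GB)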